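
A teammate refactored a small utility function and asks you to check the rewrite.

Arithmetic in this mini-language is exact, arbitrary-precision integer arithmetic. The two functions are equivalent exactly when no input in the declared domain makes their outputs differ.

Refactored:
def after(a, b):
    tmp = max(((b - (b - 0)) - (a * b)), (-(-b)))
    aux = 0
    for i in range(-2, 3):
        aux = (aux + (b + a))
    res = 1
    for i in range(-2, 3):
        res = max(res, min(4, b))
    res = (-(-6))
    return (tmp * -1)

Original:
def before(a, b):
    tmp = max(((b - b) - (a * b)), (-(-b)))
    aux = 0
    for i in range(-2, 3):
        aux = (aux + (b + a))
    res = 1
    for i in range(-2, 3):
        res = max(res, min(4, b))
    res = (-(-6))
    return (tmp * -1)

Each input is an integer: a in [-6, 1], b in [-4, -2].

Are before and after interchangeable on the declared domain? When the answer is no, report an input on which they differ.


The two versions differ — the changes include constant usage differs; arithmetic usage differs.
One worked example (a=-1, b=-3) — before: tmp becomes -3; next aux becomes 0; next at i=-2:; next aux becomes -4; next at i=-1:; next aux becomes -8; next at i=0:; next aux becomes -12; next at i=1:; next aux becomes -16; next at i=2:; next aux becomes -20; next res becomes 1; next at i=-2:; next res becomes 1; next at i=-1:; next res becomes 1; next at i=0:; next res becomes 1; next at i=1:; next res becomes 1; next at i=2:; next res becomes 1; next res becomes 6; next final value 3; after: tmp becomes -3; next aux becomes 0; next at i=-2:; next aux becomes -4; next at i=-1:; next aux becomes -8; next at i=0:; next aux becomes -12; next at i=1:; next aux becomes -16; next at i=2:; next aux becomes -20; next res becomes 1; next at i=-2:; next res becomes 1; next at i=-1:; next res becomes 1; next at i=0:; next res becomes 1; next at i=1:; next res becomes 1; next at i=2:; next res becomes 1; next res becomes 6; next final value 3; agreement on 3.
An exhaustive pass over the 24 declared inputs shows identical outputs.
verdict: equivalent


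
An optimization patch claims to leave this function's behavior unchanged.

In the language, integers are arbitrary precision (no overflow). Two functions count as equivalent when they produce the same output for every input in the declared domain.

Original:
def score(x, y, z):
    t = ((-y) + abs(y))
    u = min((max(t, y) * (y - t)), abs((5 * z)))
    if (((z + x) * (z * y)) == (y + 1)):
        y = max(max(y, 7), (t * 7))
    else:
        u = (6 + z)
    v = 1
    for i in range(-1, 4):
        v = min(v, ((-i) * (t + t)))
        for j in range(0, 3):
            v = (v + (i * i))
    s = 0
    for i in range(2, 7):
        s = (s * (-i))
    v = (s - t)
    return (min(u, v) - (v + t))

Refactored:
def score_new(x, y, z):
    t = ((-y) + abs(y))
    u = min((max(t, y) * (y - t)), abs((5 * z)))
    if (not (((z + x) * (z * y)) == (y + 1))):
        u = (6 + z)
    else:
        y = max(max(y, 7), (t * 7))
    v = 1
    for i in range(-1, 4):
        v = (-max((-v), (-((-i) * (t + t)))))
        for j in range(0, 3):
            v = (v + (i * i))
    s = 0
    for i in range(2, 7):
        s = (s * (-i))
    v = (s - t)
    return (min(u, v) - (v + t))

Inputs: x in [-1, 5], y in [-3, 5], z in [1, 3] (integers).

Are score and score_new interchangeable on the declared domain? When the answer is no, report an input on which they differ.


Reading the diff, among the changes: boolean connective usage differs; min/max/abs usage differs.
One worked example (x=2, y=-2, z=1) — score: t=4, then u=-24, then (((z + x) * (z * y)) == (y + 1)) is false, then u=7, then v=1, then (i=-1), then v=1, then (j=0), then v=2, then (j=1), then v=3, then (j=2), then v=4, then (i=0), then v=0, then (j=0), then v=0, then (j=1), then v=0, then (j=2), then v=0, then (i=1), then v=-8, then (j=0), then v=-7, then (j=1), then v=-6, then (j=2), then v=-5, then (i=2), then v=-16, then (j=0), then v=-12, then (j=1), then v=-8, then (j=2), then v=-4, then (i=3), then v=-24, then (j=0), then v=-15, then (j=1), then v=-6, then (j=2), then v=3, then s=0, then (i=2), then s=0, then (i=3), then s=0, then (i=4), then s=0, then (i=5), then s=0, then (i=6), then s=0, then v=-4, then returns -4; score_new: t=4, then u=-24, then (not (((z + x) * (z * y)) == (y + 1))) is true, then u=7, then v=1, then (i=-1), then v=1, then (j=0), then v=2, then (j=1), then v=3, then (j=2), then v=4, then (i=0), then v=0, then (j=0), then v=0, then (j=1), then v=0, then (j=2), then v=0, then (i=1), then v=-8, then (j=0), then v=-7, then (j=1), then v=-6, then (j=2), then v=-5, then (i=2), then v=-16, then (j=0), then v=-12, then (j=1), then v=-8, then (j=2), then v=-4, then (i=3), then v=-24, then (j=0), then v=-15, then (j=1), then v=-6, then (j=2), then v=3, then s=0, then (i=2), then s=0, then (i=3), then s=0, then (i=4), then s=0, then (i=5), then s=0, then (i=6), then s=0, then v=-4, then returns -4; agreement on -4.
Checked all 189 inputs in the declared domain: the outputs agree on every one.
verdict: equivalent


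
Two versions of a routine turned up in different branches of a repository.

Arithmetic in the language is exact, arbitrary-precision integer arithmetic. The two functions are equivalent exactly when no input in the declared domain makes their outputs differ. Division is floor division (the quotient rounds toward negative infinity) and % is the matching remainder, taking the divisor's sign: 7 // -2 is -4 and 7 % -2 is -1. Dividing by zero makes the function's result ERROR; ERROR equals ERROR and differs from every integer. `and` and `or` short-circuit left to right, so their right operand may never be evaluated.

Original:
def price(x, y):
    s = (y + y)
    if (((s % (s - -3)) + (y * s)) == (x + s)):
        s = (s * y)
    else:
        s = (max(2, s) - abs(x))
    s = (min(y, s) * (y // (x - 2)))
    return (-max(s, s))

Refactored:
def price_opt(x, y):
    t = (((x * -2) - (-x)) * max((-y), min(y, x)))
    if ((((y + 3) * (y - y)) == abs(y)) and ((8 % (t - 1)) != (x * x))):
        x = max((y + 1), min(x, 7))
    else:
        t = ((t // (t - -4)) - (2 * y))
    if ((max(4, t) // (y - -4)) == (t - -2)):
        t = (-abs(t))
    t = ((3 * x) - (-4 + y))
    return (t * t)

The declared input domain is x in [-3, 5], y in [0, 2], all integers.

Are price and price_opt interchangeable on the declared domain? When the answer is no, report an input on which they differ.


At x=-3, y=0: price gives 0, price_opt gives 49.
verdict: not equivalent; witness: x=-3, y=0


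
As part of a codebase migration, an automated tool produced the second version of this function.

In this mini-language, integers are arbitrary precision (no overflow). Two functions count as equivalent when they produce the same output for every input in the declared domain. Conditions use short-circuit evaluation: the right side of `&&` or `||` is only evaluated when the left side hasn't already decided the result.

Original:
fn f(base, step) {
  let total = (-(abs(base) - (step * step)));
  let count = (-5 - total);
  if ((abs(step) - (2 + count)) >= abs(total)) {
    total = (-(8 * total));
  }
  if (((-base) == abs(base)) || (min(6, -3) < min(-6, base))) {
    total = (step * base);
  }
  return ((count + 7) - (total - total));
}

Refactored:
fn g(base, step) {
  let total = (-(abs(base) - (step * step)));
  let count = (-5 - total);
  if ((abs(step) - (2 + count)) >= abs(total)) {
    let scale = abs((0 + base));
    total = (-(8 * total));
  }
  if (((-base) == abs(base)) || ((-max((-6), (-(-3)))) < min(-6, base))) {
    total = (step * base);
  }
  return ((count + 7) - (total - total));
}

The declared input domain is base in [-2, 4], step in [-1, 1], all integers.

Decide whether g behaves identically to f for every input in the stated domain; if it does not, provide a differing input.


Reading the diff, among the changes: local variable names differ; also arithmetic usage differs; also min/max/abs usage differs; also constant usage differs; also statement counts differ.
As a probe, take base=1, step=0: f runs total = -1; count = -4; ((abs(step) - (2 + count)) >= abs(total)) -> true; total = 8; (((-base) == abs(base)) || (min(6, -3) < min(-6, base))) -> false; return 3; g runs total = -1; count = -4; ((abs(step) - (2 + count)) >= abs(total)) -> true; scale = 1; total = 8; (((-base) == abs(base)) || ((-max((-6), (-(-3)))) < min(-6, base))) -> false; return 3; both end at 3.
Sweeping the whole domain (21 inputs) finds no disagreement.
verdict: equivalent


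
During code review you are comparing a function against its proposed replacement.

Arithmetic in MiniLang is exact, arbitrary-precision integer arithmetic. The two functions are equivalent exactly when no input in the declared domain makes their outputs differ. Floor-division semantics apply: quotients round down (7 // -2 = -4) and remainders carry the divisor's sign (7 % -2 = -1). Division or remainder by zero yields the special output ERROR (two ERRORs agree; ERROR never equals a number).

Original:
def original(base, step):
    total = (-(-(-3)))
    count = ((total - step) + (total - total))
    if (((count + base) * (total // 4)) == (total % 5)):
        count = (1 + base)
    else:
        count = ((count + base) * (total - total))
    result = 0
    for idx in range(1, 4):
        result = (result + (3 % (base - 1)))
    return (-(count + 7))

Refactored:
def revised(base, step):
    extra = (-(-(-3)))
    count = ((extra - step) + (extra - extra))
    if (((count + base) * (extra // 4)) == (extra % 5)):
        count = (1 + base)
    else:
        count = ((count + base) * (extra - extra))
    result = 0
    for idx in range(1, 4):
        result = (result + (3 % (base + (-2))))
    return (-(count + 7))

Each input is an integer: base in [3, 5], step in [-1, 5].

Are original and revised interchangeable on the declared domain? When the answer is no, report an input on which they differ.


The edit looks behavioral (`1` became `2`), but over these ranges it never changes the outcome.
Tracing base=5, step=4: original: total becomes -3; next count becomes -7; next (((count + base) * (total // 4)) == (total % 5)) evaluates to true; next count becomes 6; next result becomes 0; next at idx=1:; next result becomes 3; next at idx=2:; next result becomes 6; next at idx=3:; next result becomes 9; next final value -13 | revised: extra becomes -3; next count becomes -7; next (((count + base) * (extra // 4)) == (extra % 5)) evaluates to true; next count becomes 6; next result becomes 0; next at idx=1:; next result becomes 0; next at idx=2:; next result becomes 0; next at idx=3:; next result becomes 0; next final value -13 — matching result -13.
Every one of the 21 inputs gives matching results.
verdict: equivalent


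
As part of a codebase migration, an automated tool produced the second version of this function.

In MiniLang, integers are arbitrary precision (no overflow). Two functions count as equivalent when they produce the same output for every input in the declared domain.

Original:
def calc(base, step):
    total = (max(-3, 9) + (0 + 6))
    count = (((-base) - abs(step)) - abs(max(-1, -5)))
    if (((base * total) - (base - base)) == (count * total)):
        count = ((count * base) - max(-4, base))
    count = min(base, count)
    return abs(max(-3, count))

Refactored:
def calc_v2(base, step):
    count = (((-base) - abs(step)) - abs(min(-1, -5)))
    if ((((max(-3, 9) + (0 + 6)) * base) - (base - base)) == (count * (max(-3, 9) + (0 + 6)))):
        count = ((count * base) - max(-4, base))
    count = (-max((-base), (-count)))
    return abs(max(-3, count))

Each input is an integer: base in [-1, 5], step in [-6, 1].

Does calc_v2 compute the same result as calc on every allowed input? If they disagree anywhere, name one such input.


These are not equivalent — on base=-1, step=-2 the outputs split (2 vs 3).
calc: total = 15; count = -2; (((base * total) - (base - base)) == (count * total)) -> false; count = -2; return 2
calc_v2: count = -6; ((((max(-3, 9) + (0 + 6)) * base) - (base - base)) == (count * (max(-3, 9) + (0 + 6)))) -> false; count = -6; return 3
verdict: not equivalent; witness: base=-1, step=-2


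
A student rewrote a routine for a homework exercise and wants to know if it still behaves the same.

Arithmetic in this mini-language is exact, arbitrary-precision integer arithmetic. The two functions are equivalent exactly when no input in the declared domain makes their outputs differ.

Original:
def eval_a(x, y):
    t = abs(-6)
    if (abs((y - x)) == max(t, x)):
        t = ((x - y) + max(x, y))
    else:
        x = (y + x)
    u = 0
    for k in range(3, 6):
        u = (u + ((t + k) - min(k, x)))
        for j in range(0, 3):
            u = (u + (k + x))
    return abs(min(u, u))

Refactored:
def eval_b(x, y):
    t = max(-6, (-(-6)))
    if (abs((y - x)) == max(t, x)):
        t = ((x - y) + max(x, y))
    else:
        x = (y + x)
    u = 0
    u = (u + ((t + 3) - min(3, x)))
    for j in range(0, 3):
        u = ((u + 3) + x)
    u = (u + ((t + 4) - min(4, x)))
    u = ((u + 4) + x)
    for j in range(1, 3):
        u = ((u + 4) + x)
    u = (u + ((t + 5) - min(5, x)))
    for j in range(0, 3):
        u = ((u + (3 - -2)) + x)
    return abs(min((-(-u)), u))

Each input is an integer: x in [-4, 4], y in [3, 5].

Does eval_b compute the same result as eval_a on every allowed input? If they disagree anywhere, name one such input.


Equivalent — the differences include constant usage differs, loop structure differs, local variable names differ, arithmetic usage differs, min/max/abs usage differs, statement counts differ, yet no declared input distinguishes the two.
Tracing x=1, y=5: eval_a: t=6, then (abs((y - x)) == max(t, x)) is false, then x=6, then u=0, then (k=3), then u=6, then (j=0), then u=15, then (j=1), then u=24, then (j=2), then u=33, then (k=4), then u=39, then (j=0), then u=49, then (j=1), then u=59, then (j=2), then u=69, then (k=5), then u=75, then (j=0), then u=86, then (j=1), then u=97, then (j=2), then u=108, then returns 108 | eval_b: t=6, then (abs((y - x)) == max(t, x)) is false, then x=6, then u=0, then u=6, then (j=0), then u=15, then (j=1), then u=24, then (j=2), then u=33, then u=39, then u=49, then (j=1), then u=59, then (j=2), then u=69, then u=75, then (j=0), then u=86, then (j=1), then u=97, then (j=2), then u=108, then returns 108 — matching result 108.
An exhaustive pass over the 27 declared inputs shows identical outputs.
verdict: equivalent


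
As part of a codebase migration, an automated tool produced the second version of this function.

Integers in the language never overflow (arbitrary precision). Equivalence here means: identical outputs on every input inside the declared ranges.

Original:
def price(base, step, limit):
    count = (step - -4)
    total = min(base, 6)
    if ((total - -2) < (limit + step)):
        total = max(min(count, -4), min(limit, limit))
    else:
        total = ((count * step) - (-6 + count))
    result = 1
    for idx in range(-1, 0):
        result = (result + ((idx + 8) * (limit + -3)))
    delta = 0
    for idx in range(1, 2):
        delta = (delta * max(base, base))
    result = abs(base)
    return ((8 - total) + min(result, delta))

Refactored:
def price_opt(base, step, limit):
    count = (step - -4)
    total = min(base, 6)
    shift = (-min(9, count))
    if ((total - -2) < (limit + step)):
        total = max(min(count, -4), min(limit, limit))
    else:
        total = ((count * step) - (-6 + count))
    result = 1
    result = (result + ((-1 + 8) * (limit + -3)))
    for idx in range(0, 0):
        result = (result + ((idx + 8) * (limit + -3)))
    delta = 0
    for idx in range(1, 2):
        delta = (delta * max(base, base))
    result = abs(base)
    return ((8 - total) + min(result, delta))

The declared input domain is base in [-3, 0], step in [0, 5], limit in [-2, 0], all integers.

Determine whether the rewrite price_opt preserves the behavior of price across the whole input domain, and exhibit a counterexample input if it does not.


Behavior is preserved: although statement counts differ, min/max/abs usage differs, local variable names differ, loop structure differs, arithmetic usage differs, constant usage differs, the outputs never diverge.
Tracing base=-1, step=0, limit=-1: price: count := 4 | total := -1 | ((total - -2) < (limit + step)): false | total := 2 | result := 1 | iter idx=-1: | result := -27 | delta := 0 | iter idx=1: | delta := 0 | result := 1 | result 6 | price_opt: count := 4 | total := -1 | shift := -4 | ((total - -2) < (limit + step)): false | total := 2 | result := 1 | result := -27 | loop over idx: empty range | delta := 0 | iter idx=1: | delta := 0 | result := 1 | result 6 — matching result 6.
Checked all 72 inputs in the declared domain: the outputs agree on every one.
verdict: equivalent


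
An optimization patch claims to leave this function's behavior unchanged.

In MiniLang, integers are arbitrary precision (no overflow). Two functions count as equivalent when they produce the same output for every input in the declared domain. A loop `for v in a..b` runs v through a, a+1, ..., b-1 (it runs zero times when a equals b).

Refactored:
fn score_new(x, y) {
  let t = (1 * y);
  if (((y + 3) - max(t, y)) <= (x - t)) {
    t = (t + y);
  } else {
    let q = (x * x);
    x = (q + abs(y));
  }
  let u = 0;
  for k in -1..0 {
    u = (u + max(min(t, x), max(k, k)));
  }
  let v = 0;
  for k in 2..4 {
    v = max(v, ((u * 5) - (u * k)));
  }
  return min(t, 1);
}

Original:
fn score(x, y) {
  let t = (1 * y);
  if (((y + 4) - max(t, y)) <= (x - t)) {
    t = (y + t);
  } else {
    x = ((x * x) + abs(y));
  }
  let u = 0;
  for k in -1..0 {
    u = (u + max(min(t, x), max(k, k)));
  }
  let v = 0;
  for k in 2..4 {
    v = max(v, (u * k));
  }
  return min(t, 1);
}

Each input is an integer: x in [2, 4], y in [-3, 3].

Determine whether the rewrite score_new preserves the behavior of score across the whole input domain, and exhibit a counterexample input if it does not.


Consider the input x=2, y=-1.
score: t := -1 | (((y + 4) - max(t, y)) <= (x - t)): false | x := 5 | u := 0 | iter k=-1: | u := -1 | v := 0 | iter k=2: | v := 0 | iter k=3: | v := 0 | result -1
score_new: t := -1 | (((y + 3) - max(t, y)) <= (x - t)): true | t := -2 | u := 0 | iter k=-1: | u := -1 | v := 0 | iter k=2: | v := 0 | iter k=3: | v := 0 | result -2
-1 vs -2 — the two versions disagree here.
verdict: not equivalent; witness: x=2, y=-1


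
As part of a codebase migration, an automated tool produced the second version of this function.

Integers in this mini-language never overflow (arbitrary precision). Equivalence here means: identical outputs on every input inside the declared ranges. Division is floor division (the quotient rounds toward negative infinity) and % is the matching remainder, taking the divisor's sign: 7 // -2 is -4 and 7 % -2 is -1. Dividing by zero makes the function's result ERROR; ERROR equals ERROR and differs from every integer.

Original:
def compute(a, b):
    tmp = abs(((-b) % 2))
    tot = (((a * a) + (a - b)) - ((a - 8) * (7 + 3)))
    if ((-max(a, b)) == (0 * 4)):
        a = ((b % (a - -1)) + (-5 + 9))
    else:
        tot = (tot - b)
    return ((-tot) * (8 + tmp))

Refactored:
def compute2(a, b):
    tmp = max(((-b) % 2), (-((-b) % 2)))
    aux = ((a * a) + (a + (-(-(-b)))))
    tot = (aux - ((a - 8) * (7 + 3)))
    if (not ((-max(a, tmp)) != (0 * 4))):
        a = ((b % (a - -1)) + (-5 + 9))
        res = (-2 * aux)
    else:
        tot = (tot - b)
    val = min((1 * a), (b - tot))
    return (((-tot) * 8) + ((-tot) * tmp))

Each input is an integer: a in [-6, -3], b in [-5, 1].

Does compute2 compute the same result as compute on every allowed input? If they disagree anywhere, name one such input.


On input a=-6, b=-4, compute returns -1424 while compute2 returns -1392.
verdict: not equivalent; witness: a=-6, b=-4


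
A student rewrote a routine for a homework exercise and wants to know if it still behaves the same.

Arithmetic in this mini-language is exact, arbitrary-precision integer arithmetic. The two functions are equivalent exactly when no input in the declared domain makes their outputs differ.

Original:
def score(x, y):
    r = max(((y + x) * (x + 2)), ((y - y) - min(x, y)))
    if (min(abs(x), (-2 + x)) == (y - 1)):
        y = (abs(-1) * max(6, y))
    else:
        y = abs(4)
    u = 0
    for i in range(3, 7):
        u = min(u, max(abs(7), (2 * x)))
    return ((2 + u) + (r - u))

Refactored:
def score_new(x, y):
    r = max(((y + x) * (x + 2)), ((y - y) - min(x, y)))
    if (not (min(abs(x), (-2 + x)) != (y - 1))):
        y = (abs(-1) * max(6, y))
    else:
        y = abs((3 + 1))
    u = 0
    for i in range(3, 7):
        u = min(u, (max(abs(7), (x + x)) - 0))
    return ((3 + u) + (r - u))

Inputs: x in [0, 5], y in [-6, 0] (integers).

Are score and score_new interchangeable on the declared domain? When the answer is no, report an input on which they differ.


Take x=0, y=-6.
score: r = 6; (min(abs(x), (-2 + x)) == (y - 1)) -> false; y = 4; u = 0; [i=3]; u = 0; [i=4]; u = 0; [i=5]; u = 0; [i=6]; u = 0; return 8
score_new: r = 6; (not (min(abs(x), (-2 + x)) != (y - 1))) -> false; y = 4; u = 0; [i=3]; u = 0; [i=4]; u = 0; [i=5]; u = 0; [i=6]; u = 0; return 9
8 and 9 differ, so these are not the same function on this domain.
verdict: not equivalent; witness: x=0, y=-6


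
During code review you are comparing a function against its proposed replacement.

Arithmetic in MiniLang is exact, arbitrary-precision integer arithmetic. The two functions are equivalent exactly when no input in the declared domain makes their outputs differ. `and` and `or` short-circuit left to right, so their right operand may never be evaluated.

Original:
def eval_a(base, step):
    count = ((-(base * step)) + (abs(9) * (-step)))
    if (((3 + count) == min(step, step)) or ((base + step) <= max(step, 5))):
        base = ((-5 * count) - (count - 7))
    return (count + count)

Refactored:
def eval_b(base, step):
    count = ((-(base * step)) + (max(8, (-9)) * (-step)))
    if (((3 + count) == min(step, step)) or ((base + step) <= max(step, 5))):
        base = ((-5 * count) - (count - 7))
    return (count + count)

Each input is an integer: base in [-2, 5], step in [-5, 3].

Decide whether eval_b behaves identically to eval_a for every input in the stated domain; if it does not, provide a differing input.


Try base=-2, step=-5.
eval_a: count becomes 35; next (((3 + count) == min(step, step)) or ((base + step) <= max(step, 5))) evaluates to true; next base becomes -203; next final value 70
eval_b: count becomes 30; next (((3 + count) == min(step, step)) or ((base + step) <= max(step, 5))) evaluates to true; next base becomes -173; next final value 60
70 against 60: the behavior changed.
verdict: not equivalent; witness: base=-2, step=-5


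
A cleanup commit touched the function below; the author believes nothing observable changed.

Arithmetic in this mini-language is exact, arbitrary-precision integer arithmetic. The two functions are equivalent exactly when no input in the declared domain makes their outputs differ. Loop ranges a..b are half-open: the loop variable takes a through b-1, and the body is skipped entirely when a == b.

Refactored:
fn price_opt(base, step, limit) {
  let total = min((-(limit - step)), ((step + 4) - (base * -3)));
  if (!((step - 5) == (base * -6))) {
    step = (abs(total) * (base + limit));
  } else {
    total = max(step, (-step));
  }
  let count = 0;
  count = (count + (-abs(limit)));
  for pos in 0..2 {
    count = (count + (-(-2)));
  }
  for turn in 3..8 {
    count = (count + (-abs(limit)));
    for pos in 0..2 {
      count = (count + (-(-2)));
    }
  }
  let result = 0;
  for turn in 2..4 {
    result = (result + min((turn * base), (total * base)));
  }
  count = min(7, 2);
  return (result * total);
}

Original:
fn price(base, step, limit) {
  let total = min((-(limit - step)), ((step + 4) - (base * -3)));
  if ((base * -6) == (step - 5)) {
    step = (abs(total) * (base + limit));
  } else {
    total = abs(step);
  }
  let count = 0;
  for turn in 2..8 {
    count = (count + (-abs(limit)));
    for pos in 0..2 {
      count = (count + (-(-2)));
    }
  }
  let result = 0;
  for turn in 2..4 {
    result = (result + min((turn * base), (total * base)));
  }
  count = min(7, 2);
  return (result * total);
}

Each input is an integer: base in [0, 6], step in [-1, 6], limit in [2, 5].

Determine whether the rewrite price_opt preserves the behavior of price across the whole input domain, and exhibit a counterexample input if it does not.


Not equivalent: base=1, step=-1, limit=2 separates them (18 vs 2).
price: total=-3, then ((base * -6) == (step - 5)) is true, then step=9, then count=0, then (turn=2), then count=-2, then (pos=0), then count=0, then (pos=1), then count=2, then (turn=3), then count=0, then (pos=0), then count=2, then (pos=1), then count=4, then (turn=4), then count=2, then (pos=0), then count=4, then (pos=1), then count=6, then (turn=5), then count=4, then (pos=0), then count=6, then (pos=1), then count=8, then (turn=6), then count=6, then (pos=0), then count=8, then (pos=1), then count=10, then (turn=7), then count=8, then (pos=0), then count=10, then (pos=1), then count=12, then result=0, then (turn=2), then result=-3, then (turn=3), then result=-6, then count=2, then returns 18
price_opt: total=-3, then (!((step - 5) == (base * -6))) is false, then total=1, then count=0, then count=-2, then (pos=0), then count=0, then (pos=1), then count=2, then (turn=3), then count=0, then (pos=0), then count=2, then (pos=1), then count=4, then (turn=4), then count=2, then (pos=0), then count=4, then (pos=1), then count=6, then (turn=5), then count=4, then (pos=0), then count=6, then (pos=1), then count=8, then (turn=6), then count=6, then (pos=0), then count=8, then (pos=1), then count=10, then (turn=7), then count=8, then (pos=0), then count=10, then (pos=1), then count=12, then result=0, then (turn=2), then result=1, then (turn=3), then result=2, then count=2, then returns 2
verdict: not equivalent; witness: base=1, step=-1, limit=2


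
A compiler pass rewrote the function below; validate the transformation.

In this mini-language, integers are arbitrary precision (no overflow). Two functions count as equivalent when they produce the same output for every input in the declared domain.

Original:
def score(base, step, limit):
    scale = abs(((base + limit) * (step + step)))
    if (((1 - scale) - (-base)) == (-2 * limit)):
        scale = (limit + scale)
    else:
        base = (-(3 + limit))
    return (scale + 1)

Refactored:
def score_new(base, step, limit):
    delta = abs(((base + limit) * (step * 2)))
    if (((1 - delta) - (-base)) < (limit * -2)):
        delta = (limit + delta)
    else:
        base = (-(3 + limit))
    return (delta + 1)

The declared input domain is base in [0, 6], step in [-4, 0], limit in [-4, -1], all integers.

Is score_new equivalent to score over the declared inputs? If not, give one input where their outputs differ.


On input base=0, step=-4, limit=-4, score returns 33 while score_new returns 29.
verdict: not equivalent; witness: base=0, step=-4, limit=-4


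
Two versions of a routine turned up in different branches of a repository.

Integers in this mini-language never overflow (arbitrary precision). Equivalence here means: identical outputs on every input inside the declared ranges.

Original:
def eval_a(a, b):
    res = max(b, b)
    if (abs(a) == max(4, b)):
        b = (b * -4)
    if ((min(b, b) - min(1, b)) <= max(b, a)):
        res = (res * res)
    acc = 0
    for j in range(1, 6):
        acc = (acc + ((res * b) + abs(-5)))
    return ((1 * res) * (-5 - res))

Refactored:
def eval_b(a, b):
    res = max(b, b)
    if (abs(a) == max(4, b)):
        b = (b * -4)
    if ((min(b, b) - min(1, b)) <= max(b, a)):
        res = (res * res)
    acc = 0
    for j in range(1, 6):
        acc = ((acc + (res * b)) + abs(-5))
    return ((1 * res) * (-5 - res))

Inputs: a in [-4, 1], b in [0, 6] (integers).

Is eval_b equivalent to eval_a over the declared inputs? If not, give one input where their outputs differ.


The two versions differ — the changes include same computation, different form.
One worked example (a=-1, b=6) — eval_a: res = 6; (abs(a) == max(4, b)) -> false; ((min(b, b) - min(1, b)) <= max(b, a)) -> true; res = 36; acc = 0; [j=1]; acc = 221; [j=2]; acc = 442; [j=3]; acc = 663; [j=4]; acc = 884; [j=5]; acc = 1105; return -1476; eval_b: res = 6; (abs(a) == max(4, b)) -> false; ((min(b, b) - min(1, b)) <= max(b, a)) -> true; res = 36; acc = 0; [j=1]; acc = 221; [j=2]; acc = 442; [j=3]; acc = 663; [j=4]; acc = 884; [j=5]; acc = 1105; return -1476; agreement on -1476.
Across all 42 domain points the two functions coincide.
verdict: equivalent


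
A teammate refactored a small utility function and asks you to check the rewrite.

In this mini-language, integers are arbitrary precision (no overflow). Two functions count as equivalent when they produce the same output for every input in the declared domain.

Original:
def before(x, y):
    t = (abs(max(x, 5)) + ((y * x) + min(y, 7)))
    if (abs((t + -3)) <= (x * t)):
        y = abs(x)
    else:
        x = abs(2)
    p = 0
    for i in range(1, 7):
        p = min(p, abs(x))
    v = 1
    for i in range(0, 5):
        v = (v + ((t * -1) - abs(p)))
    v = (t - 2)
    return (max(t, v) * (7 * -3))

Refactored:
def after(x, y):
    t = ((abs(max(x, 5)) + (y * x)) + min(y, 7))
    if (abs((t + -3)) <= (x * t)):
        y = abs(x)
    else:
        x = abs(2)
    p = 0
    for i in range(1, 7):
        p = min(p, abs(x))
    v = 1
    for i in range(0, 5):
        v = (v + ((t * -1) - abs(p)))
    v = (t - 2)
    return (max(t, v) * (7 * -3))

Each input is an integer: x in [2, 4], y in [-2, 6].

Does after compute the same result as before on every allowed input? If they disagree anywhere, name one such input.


The two versions differ — the changes include same computation, different form.
Spot check at x=4, y=0 — before: t = 5; (abs((t + -3)) <= (x * t)) -> true; y = 4; p = 0; [i=1]; p = 0; [i=2]; p = 0; [i=3]; p = 0; [i=4]; p = 0; [i=5]; p = 0; [i=6]; p = 0; v = 1; [i=0]; v = -4; [i=1]; v = -9; [i=2]; v = -14; [i=3]; v = -19; [i=4]; v = -24; v = 3; return -105. after: t = 5; (abs((t + -3)) <= (x * t)) -> true; y = 4; p = 0; [i=1]; p = 0; [i=2]; p = 0; [i=3]; p = 0; [i=4]; p = 0; [i=5]; p = 0; [i=6]; p = 0; v = 1; [i=0]; v = -4; [i=1]; v = -9; [i=2]; v = -14; [i=3]; v = -19; [i=4]; v = -24; v = 3; return -105. Both give -105.
Sweeping the whole domain (27 inputs) finds no disagreement.
verdict: equivalent


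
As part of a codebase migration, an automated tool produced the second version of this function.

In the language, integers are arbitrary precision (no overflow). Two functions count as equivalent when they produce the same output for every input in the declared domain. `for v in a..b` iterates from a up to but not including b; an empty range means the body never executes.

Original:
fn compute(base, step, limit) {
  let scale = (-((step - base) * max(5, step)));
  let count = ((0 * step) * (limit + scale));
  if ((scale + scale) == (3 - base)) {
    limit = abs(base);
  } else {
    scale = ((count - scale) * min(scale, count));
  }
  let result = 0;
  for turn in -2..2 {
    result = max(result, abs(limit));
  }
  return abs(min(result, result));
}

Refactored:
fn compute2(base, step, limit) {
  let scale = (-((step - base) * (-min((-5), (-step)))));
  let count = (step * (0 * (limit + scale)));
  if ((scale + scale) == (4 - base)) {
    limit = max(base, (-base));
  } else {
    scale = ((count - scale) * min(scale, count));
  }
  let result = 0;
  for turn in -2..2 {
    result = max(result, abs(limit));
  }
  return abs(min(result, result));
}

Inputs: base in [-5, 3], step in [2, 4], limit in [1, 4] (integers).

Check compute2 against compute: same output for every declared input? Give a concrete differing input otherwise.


Not equivalent: base=3, step=3, limit=1 separates them (3 vs 1).
compute: scale = 0; count = 0; ((scale + scale) == (3 - base)) -> true; limit = 3; result = 0; [turn=-2]; result = 3; [turn=-1]; result = 3; [turn=0]; result = 3; [turn=1]; result = 3; return 3
compute2: scale = 0; count = 0; ((scale + scale) == (4 - base)) -> false; scale = 0; result = 0; [turn=-2]; result = 1; [turn=-1]; result = 1; [turn=0]; result = 1; [turn=1]; result = 1; return 1
verdict: not equivalent; witness: base=3, step=3, limit=1


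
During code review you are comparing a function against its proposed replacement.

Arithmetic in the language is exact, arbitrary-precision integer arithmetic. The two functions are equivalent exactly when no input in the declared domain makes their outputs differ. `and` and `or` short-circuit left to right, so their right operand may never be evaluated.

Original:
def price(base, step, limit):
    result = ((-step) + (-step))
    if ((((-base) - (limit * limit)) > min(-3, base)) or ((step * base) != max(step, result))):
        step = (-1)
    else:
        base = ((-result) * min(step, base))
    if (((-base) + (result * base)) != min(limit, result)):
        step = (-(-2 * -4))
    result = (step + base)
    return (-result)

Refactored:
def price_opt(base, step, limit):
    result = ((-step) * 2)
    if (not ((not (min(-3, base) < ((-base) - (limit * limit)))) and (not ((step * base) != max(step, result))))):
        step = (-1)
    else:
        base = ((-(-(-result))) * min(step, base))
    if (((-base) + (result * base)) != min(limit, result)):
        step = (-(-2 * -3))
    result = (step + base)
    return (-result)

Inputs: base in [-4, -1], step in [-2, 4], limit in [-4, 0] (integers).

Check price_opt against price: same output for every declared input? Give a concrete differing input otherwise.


On input base=-4, step=-2, limit=-4, price returns 12 while price_opt returns 10.
verdict: not equivalent; witness: base=-4, step=-2, limit=-4


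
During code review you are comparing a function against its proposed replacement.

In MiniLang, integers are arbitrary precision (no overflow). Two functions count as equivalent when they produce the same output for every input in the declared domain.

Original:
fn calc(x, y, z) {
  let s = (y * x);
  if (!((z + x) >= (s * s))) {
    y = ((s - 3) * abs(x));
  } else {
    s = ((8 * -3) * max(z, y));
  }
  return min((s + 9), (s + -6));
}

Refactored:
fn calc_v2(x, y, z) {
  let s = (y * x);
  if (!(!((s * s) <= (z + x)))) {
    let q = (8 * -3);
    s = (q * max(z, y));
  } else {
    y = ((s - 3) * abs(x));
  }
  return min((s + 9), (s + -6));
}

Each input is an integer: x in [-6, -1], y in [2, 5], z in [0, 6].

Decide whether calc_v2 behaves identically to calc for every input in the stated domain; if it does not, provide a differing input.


Side by side, the visible changes include: statement counts differ; and local variable names differ; and comparison usage differs; and boolean connective usage differs.
One worked example (x=-6, y=5, z=3) — calc: s becomes -30; next (!((z + x) >= (s * s))) evaluates to true; next y becomes -198; next final value -36; calc_v2: s becomes -30; next (!(!((s * s) <= (z + x)))) evaluates to false; next y becomes -198; next final value -36; agreement on -36.
Sweeping the whole domain (168 inputs) finds no disagreement.
verdict: equivalent


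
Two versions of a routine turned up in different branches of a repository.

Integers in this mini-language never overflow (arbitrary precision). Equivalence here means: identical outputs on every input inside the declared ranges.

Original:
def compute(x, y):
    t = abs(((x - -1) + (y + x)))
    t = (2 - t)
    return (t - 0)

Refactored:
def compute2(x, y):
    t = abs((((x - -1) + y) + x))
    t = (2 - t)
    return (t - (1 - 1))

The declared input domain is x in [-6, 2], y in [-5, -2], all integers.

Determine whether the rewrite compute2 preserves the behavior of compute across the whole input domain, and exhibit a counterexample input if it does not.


Side by side, the visible changes include: constant usage differs; arithmetic usage differs.
As a probe, take x=-4, y=-4: compute runs t = 11; t = -9; return -9; compute2 runs t = 11; t = -9; return -9; both end at -9.
Sweeping the whole domain (36 inputs) finds no disagreement.
verdict: equivalent


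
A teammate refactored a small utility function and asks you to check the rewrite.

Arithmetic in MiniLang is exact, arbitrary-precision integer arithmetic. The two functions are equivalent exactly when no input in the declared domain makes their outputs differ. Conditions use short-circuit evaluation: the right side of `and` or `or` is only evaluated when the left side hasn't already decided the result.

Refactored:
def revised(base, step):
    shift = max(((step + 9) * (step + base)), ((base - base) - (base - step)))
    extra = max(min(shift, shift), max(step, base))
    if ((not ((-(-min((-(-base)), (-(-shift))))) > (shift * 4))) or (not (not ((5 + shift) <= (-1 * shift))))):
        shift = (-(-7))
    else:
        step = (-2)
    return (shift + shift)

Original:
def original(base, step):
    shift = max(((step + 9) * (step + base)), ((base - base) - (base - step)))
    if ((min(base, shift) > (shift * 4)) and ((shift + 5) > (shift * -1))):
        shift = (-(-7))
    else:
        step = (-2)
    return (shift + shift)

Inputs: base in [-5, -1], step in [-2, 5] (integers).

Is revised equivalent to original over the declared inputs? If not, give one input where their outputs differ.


Consider the input base=-5, step=-2.
original: shift = 3; ((min(base, shift) > (shift * 4)) and ((shift + 5) > (shift * -1))) -> false; step = -2; return 6
revised: shift = 3; extra = 3; ((not ((-(-min((-(-base)), (-(-shift))))) > (shift * 4))) or (not (not ((5 + shift) <= (-1 * shift))))) -> true; shift = 7; return 14
6 vs 14 — the two versions disagree here.
verdict: not equivalent; witness: base=-5, step=-2


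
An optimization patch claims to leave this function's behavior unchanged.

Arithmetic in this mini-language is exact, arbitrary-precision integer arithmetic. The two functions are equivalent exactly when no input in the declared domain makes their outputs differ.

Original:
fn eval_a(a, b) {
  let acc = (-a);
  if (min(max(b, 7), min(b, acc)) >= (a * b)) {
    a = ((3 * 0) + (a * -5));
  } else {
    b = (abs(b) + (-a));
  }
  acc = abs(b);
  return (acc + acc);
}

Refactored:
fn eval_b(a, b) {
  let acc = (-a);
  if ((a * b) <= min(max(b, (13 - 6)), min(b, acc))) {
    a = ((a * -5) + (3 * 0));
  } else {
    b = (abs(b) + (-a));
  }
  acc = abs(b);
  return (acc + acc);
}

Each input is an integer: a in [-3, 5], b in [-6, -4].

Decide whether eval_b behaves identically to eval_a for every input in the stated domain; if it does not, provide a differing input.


Changes here: arithmetic usage differs, and constant usage differs, and comparison usage differs; the full 27-point sweep finds no disagreement.
verdict: equivalent


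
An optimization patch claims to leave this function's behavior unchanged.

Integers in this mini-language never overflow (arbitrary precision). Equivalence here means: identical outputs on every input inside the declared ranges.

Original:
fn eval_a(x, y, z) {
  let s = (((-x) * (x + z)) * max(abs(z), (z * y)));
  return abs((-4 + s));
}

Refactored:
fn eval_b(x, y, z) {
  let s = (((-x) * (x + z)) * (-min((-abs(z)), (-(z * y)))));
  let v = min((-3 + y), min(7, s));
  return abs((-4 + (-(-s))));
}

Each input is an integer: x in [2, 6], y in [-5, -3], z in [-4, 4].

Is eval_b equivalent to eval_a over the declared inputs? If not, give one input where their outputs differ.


The suspicious-looking change has no observable effect anywhere in the declared ranges; all 135 inputs agree.
verdict: equivalent


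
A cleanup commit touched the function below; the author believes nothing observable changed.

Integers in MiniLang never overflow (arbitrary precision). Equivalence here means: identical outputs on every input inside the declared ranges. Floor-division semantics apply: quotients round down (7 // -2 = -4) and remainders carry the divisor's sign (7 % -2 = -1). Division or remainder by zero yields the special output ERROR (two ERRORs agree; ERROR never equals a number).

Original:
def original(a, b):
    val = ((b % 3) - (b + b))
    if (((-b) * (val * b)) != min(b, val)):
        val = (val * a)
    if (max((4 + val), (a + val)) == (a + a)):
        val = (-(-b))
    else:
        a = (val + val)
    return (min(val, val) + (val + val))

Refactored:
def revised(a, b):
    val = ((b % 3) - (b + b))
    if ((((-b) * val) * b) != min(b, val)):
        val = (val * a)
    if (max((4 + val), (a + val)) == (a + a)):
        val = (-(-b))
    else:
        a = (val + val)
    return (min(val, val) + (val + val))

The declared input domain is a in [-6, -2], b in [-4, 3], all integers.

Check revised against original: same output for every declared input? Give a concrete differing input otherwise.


The two are interchangeable: same computation, different form, and every declared input agrees.
Spot check at a=-2, b=-2 — original: val=5, then (((-b) * (val * b)) != min(b, val)) is true, then val=-10, then (max((4 + val), (a + val)) == (a + a)) is false, then a=-20, then returns -30. revised: val=5, then ((((-b) * val) * b) != min(b, val)) is true, then val=-10, then (max((4 + val), (a + val)) == (a + a)) is false, then a=-20, then returns -30. Both give -30.
Across all 40 domain points the two functions coincide.
verdict: equivalent
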